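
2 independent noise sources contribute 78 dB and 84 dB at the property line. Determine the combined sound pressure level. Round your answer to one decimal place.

For uncorrelated sources the intensities add, so convert each level to linear form, sum, and take 10·log₁₀ of the total.
Σ 10^(L/10) = 10^(78/10) + 10^(84/10) = 3.143e+08.
L_total = 10·log₁₀(3.143e+08) = 84.97 dB.

85.0 dB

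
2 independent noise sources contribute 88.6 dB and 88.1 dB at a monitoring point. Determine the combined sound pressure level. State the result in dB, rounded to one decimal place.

For uncorrelated sources the intensities add, so convert each level to linear form, sum, and take 10·log₁₀ of the total.
Σ 10^(L/10) = 10^(88.6/10) + 10^(88.1/10) = 1.370e+09.
L_total = 10·log₁₀(1.370e+09) = 91.37 dB.

91.4 dB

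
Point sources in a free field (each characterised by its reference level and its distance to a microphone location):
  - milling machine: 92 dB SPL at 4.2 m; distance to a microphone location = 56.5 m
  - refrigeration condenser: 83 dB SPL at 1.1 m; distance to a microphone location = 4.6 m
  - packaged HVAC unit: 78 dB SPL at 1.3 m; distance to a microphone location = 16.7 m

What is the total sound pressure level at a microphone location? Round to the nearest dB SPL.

First find each source's level at the receiver (point-source: −20·log₁₀(r/r_ref)), then combine on an intensity basis.
milling machine: 92 − 20·log₁₀(56.5/4.2) = 92 − 22.58 = 69.42 dB SPL.
refrigeration condenser: 83 − 20·log₁₀(4.6/1.1) = 83 − 12.43 = 70.57 dB SPL.
packaged HVAC unit: 78 − 20·log₁₀(16.7/1.3) = 78 − 22.18 = 55.82 dB SPL.
Σ 10^(L/10) = 2.055e+07 → L_total = 10·log₁₀(2.055e+07) = 73.13 dB SPL.

73 dB SPL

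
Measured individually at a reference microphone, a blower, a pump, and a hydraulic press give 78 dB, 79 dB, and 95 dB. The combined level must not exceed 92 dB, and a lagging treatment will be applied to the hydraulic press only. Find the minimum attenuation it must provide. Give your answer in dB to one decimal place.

3.4 dB

Fixed contribution from the other sources: Σ 10^(L/10) = 10^(78/10) + 10^(79/10) = 1.425e+08 (81.54 dB).
To meet 92 dB overall, the treated hydraulic press may contribute at most 10^(92/10) − 1.425e+08 = 1.442e+09, i.e. 91.59 dB.
So the hydraulic press must be reduced from 95 to 91.59 dB: IL = 3.41 dB.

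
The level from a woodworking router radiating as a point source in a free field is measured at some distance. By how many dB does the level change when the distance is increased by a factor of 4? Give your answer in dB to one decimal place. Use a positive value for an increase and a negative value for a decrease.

A point source loses 6 dB per doubling of distance; generally ΔL = −20·log₁₀(r₂/r₁).
ΔL = −20·log₁₀(4) = -12.04 dB.

-12.0 dB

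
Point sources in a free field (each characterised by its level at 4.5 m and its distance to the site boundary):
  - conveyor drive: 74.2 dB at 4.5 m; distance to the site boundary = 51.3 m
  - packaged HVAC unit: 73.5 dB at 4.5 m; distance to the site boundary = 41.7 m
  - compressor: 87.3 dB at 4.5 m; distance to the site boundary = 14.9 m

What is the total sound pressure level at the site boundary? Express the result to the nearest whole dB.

77 dB

Propagate each source to the receiver with L = L_ref − 20·log₁₀(r/r_ref), then add intensities.
conveyor drive: 74.2 − 20·log₁₀(51.3/4.5) = 74.2 − 21.14 = 53.06 dB.
packaged HVAC unit: 73.5 − 20·log₁₀(41.7/4.5) = 73.5 − 19.34 = 54.16 dB.
compressor: 87.3 − 20·log₁₀(14.9/4.5) = 87.3 − 10.40 = 76.90 dB.
Σ 10^(L/10) = 4.945e+07 → L_total = 10·log₁₀(4.945e+07) = 76.94 dB.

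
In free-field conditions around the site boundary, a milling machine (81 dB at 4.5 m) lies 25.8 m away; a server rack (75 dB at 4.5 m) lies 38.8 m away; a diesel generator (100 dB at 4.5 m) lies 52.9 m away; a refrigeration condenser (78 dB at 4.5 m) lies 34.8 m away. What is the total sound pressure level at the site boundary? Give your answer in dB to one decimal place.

78.9 dB

Apply inverse-square spreading to bring every level to the receiver, then sum 10^(L/10).
milling machine: 81 − 20·log₁₀(25.8/4.5) = 81 − 15.17 = 65.83 dB.
server rack: 75 − 20·log₁₀(38.8/4.5) = 75 − 18.71 = 56.29 dB.
diesel generator: 100 − 20·log₁₀(52.9/4.5) = 100 − 21.40 = 78.60 dB.
refrigeration condenser: 78 − 20·log₁₀(34.8/4.5) = 78 − 17.77 = 60.23 dB.
Σ 10^(L/10) = 7.767e+07 → L_total = 10·log₁₀(7.767e+07) = 78.90 dB.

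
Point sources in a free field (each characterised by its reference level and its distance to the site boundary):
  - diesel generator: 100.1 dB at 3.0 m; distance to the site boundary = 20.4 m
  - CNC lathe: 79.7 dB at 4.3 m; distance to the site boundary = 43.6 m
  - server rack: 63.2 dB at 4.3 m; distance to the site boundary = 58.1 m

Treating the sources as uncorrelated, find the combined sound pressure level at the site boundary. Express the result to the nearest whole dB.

83 dB

Apply inverse-square spreading to bring every level to the receiver, then sum 10^(L/10).
diesel generator: 100.1 − 20·log₁₀(20.4/3.0) = 100.1 − 16.65 = 83.45 dB.
CNC lathe: 79.7 − 20·log₁₀(43.6/4.3) = 79.7 − 20.12 = 59.58 dB.
server rack: 63.2 − 20·log₁₀(58.1/4.3) = 63.2 − 22.61 = 40.59 dB.
Σ 10^(L/10) = 2.222e+08 → L_total = 10·log₁₀(2.222e+08) = 83.47 dB.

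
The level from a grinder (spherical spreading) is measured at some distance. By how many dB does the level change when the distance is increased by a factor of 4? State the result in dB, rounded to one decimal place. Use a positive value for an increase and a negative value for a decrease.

-12.0 dB

Point-source spreading: ΔL = −20·log₁₀(r₂/r₁).
ΔL = −20·log₁₀(4) = -12.04 dB.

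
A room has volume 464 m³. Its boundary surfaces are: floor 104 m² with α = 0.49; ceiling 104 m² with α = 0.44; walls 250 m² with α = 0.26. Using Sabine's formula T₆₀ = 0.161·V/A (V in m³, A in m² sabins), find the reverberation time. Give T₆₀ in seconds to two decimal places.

0.46 s

A = Σ Sᵢαᵢ = 104·0.49 + 104·0.44 + 250·0.26 = 161.72 m².
T₆₀ = 0.161 × 464 / 161.72 = 0.462 s.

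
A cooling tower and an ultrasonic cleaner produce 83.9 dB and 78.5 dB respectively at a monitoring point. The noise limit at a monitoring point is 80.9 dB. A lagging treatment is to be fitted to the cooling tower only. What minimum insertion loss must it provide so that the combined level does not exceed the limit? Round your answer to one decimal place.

The untreated sources together contribute 10^(78.5/10) = 7.079e+07, i.e. 78.50 dB.
The limit corresponds to 10^(80.9/10) = 1.230e+08; subtracting the fixed part leaves 5.223e+07 for the cooling tower, i.e. 77.18 dB.
Required insertion loss = 83.9 − 77.18 = 6.72 dB.

6.7 dB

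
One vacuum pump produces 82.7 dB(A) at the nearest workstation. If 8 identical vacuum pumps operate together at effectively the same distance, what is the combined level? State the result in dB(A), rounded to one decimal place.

91.7 dB(A)

L_total = L₁ + 10·log₁₀ N for N identical incoherent sources.
L_total = 82.7 + 10·log₁₀(8) = 82.7 + 9.031 = 91.73 dB(A).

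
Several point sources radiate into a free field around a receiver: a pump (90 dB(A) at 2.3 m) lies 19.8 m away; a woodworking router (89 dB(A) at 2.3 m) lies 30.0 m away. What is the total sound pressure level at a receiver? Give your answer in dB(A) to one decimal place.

Propagate each source to the receiver with L = L_ref − 20·log₁₀(r/r_ref), then add intensities.
pump: 90 − 20·log₁₀(19.8/2.3) = 90 − 18.70 = 71.30 dB(A).
woodworking router: 89 − 20·log₁₀(30.0/2.3) = 89 − 22.31 = 66.69 dB(A).
Σ 10^(L/10) = 1.816e+07 → L_total = 10·log₁₀(1.816e+07) = 72.59 dB(A).

72.6 dB(A)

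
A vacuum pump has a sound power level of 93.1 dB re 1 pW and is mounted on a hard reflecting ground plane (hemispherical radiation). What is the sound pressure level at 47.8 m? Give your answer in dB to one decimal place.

Free-field hemispherical radiation: L_p = L_w − 10·log₁₀(2π·r²), r = 47.8 m.
2π·r² = 1.436e+04 m², 10·log₁₀ of that is 41.570 dB.
L_p = 93.1 − 41.570 = 51.53 dB.

51.5 dB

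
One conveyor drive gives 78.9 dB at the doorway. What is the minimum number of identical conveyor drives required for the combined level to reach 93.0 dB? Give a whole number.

The shortfall is 93.0 − 78.9 = 14.1 dB, and N units add 10·log₁₀ N, so need 10·log₁₀ N ≥ 14.1.
N ≥ 10^(14.1/10) = 25.704, so N = 26.

26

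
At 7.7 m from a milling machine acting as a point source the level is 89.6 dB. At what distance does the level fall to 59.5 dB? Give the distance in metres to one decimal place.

246.3 m

For a point source L₁ − L₂ = 20·log₁₀(r₂/r₁), so r₂ = r₁·10^((L₁−L₂)/20).
r₂ = 7.7·10^((89.6−59.5)/20) = 7.7·10^(30.1/20) = 246.31 m.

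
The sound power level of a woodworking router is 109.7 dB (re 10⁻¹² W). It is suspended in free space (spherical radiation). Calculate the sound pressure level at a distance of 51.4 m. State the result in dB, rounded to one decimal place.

64.5 dB

Free-field spherical radiation: L_p = L_w − 10·log₁₀(4π·r²), r = 51.4 m.
4π·r² = 3.32e+04 m², 10·log₁₀ of that is 45.211 dB.
L_p = 109.7 − 45.211 = 64.49 dB.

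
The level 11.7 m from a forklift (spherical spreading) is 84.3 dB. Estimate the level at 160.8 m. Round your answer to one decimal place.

61.5 dB

Spherical spreading from a point source gives a 20·log₁₀(r₂/r₁) drop.
L₂ = 84.3 − 20·log₁₀(160.8/11.7) = 84.3 − 22.762 = 61.54 dB.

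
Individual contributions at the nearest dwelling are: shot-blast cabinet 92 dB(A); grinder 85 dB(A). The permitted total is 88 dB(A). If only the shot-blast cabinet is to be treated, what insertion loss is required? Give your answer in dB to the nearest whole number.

Everything except the shot-blast cabinet sums to 10^(85/10) = 3.162e+08 in linear terms, 85.00 dB(A).
The limit corresponds to 10^(88/10) = 6.310e+08; subtracting the fixed part leaves 3.147e+08 for the shot-blast cabinet, i.e. 84.98 dB(A).
Required insertion loss = 92 − 84.98 = 7.02 dB.

7 dB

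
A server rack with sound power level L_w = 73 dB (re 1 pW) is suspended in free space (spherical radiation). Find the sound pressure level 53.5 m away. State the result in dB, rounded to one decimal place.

27.4 dB

L_p = L_w − 10·log₁₀(4π·r²) with r = 53.5 m.
4π·r² = 3.597e+04 m², 10·log₁₀ of that is 45.559 dB.
L_p = 73 − 45.559 = 27.44 dB.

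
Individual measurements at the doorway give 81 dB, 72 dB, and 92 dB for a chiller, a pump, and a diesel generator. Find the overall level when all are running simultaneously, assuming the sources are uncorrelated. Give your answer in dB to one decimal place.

92.4 dB

Incoherent sources combine by intensity addition: L_total = 10·log₁₀(Σ 10^(L_i/10)).
Σ 10^(L/10) = 10^(81/10) + 10^(72/10) + 10^(92/10) = 1.727e+09.
L_total = 10·log₁₀(1.727e+09) = 92.37 dB.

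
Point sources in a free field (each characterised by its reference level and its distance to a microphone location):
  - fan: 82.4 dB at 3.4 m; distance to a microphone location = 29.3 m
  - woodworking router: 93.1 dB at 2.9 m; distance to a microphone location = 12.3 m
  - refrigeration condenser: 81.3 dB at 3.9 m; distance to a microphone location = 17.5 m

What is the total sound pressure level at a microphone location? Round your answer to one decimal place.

Propagate each source to the receiver with L = L_ref − 20·log₁₀(r/r_ref), then add intensities.
fan: 82.4 − 20·log₁₀(29.3/3.4) = 82.4 − 18.71 = 63.69 dB.
woodworking router: 93.1 − 20·log₁₀(12.3/2.9) = 93.1 − 12.55 = 80.55 dB.
refrigeration condenser: 81.3 − 20·log₁₀(17.5/3.9) = 81.3 − 13.04 = 68.26 dB.
Σ 10^(L/10) = 1.225e+08 → L_total = 10·log₁₀(1.225e+08) = 80.88 dB.

80.9 dB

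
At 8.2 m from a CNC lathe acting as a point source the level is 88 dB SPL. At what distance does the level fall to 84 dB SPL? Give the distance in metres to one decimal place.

13.0 m

For a point source L₁ − L₂ = 20·log₁₀(r₂/r₁), so r₂ = r₁·10^((L₁−L₂)/20).
r₂ = 8.2·10^((88−84)/20) = 8.2·10^(4.0/20) = 13.00 m.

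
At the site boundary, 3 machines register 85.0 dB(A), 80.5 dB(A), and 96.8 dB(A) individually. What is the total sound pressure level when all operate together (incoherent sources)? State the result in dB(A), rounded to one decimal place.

For uncorrelated sources the intensities add, so convert each level to linear form, sum, and take 10·log₁₀ of the total.
Σ 10^(L/10) = 10^(85.0/10) + 10^(80.5/10) + 10^(96.8/10) = 5.215e+09.
L_total = 10·log₁₀(5.215e+09) = 97.17 dB(A).

97.2 dB(A)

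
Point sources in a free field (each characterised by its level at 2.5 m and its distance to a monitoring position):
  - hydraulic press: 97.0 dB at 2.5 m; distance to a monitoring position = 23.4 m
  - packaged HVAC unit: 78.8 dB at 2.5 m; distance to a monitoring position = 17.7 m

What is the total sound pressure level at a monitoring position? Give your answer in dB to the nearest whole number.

First find each source's level at the receiver (point-source: −20·log₁₀(r/r_ref)), then combine on an intensity basis.
hydraulic press: 97.0 − 20·log₁₀(23.4/2.5) = 97.0 − 19.43 = 77.57 dB.
packaged HVAC unit: 78.8 − 20·log₁₀(17.7/2.5) = 78.8 − 17.00 = 61.80 dB.
Σ 10^(L/10) = 5.872e+07 → L_total = 10·log₁₀(5.872e+07) = 77.69 dB.

78 dB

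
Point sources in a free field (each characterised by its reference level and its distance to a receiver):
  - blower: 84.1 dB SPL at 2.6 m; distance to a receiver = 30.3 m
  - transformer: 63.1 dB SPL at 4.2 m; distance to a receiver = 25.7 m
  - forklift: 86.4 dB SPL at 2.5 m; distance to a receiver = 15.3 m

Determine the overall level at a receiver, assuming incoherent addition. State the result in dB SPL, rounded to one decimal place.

71.3 dB SPL

First find each source's level at the receiver (point-source: −20·log₁₀(r/r_ref)), then combine on an intensity basis.
blower: 84.1 − 20·log₁₀(30.3/2.6) = 84.1 − 21.33 = 62.77 dB SPL.
transformer: 63.1 − 20·log₁₀(25.7/4.2) = 63.1 − 15.73 = 47.37 dB SPL.
forklift: 86.4 − 20·log₁₀(15.3/2.5) = 86.4 − 15.74 = 70.66 dB SPL.
Σ 10^(L/10) = 1.360e+07 → L_total = 10·log₁₀(1.360e+07) = 71.34 dB SPL.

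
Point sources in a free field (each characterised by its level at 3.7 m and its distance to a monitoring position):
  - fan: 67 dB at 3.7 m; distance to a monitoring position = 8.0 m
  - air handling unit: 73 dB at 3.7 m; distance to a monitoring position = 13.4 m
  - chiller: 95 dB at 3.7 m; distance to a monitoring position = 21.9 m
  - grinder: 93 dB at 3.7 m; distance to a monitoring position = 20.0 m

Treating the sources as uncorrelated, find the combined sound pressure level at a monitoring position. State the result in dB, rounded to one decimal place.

Apply inverse-square spreading to bring every level to the receiver, then sum 10^(L/10).
fan: 67 − 20·log₁₀(8.0/3.7) = 67 − 6.70 = 60.30 dB.
air handling unit: 73 − 20·log₁₀(13.4/3.7) = 73 − 11.18 = 61.82 dB.
chiller: 95 − 20·log₁₀(21.9/3.7) = 95 − 15.44 = 79.56 dB.
grinder: 93 − 20·log₁₀(20.0/3.7) = 93 − 14.66 = 78.34 dB.
Σ 10^(L/10) = 1.611e+08 → L_total = 10·log₁₀(1.611e+08) = 82.07 dB.

82.1 dB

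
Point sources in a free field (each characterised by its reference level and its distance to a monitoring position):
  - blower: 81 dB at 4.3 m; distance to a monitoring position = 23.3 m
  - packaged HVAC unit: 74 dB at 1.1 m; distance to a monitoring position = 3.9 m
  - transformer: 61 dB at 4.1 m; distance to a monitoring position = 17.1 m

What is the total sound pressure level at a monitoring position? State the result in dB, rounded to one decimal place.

68.0 dB

Propagate each source to the receiver with L = L_ref − 20·log₁₀(r/r_ref), then add intensities.
blower: 81 − 20·log₁₀(23.3/4.3) = 81 − 14.68 = 66.32 dB.
packaged HVAC unit: 74 − 20·log₁₀(3.9/1.1) = 74 − 10.99 = 63.01 dB.
transformer: 61 − 20·log₁₀(17.1/4.1) = 61 − 12.40 = 48.60 dB.
Σ 10^(L/10) = 6.358e+06 → L_total = 10·log₁₀(6.358e+06) = 68.03 dB.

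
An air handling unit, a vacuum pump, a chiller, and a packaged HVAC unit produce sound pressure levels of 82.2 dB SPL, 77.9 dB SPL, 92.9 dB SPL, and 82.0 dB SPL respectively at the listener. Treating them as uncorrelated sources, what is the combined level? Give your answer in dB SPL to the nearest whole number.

94 dB SPL

Incoherent sources combine by intensity addition: L_total = 10·log₁₀(Σ 10^(L_i/10)).
Σ 10^(L/10) = 10^(82.2/10) + 10^(77.9/10) + 10^(92.9/10) + 10^(82.0/10) = 2.336e+09.
L_total = 10·log₁₀(2.336e+09) = 93.68 dB SPL.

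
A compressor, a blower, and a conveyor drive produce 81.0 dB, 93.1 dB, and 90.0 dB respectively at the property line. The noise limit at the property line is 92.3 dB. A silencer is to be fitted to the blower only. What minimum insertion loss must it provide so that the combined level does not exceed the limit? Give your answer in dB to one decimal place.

Everything except the blower sums to 10^(81.0/10) + 10^(90.0/10) = 1.126e+09 in linear terms, 90.51 dB.
To meet 92.3 dB overall, the treated blower may contribute at most 10^(92.3/10) − 1.126e+09 = 5.724e+08, i.e. 87.58 dB.
So the blower must be reduced from 93.1 to 87.58 dB: IL = 5.52 dB.

5.5 dB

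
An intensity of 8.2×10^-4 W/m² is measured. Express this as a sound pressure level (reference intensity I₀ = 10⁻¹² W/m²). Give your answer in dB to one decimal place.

L = 10·log₁₀(I/I₀) = 10·log₁₀(8.2×10^-4/10⁻¹²) = 10·log₁₀(8.2×10^8).
L = 10·(0.9138 + 8) = 89.14 dB.

89.1 dB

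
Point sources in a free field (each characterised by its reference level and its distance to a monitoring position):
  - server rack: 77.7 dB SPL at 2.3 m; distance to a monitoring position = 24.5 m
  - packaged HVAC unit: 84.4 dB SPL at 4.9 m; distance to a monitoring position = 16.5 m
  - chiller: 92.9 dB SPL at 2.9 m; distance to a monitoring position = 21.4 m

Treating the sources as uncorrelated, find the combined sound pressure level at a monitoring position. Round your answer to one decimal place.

Propagate each source to the receiver with L = L_ref − 20·log₁₀(r/r_ref), then add intensities.
server rack: 77.7 − 20·log₁₀(24.5/2.3) = 77.7 − 20.55 = 57.15 dB SPL.
packaged HVAC unit: 84.4 − 20·log₁₀(16.5/4.9) = 84.4 − 10.55 = 73.85 dB SPL.
chiller: 92.9 − 20·log₁₀(21.4/2.9) = 92.9 − 17.36 = 75.54 dB SPL.
Σ 10^(L/10) = 6.062e+07 → L_total = 10·log₁₀(6.062e+07) = 77.83 dB SPL.

77.8 dB SPL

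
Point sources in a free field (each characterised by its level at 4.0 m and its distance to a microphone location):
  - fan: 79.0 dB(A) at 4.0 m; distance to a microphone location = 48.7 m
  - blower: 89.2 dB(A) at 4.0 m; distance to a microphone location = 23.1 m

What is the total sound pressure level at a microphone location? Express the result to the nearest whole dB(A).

74 dB(A)

First find each source's level at the receiver (point-source: −20·log₁₀(r/r_ref)), then combine on an intensity basis.
fan: 79.0 − 20·log₁₀(48.7/4.0) = 79.0 − 21.71 = 57.29 dB(A).
blower: 89.2 − 20·log₁₀(23.1/4.0) = 89.2 − 15.23 = 73.97 dB(A).
Σ 10^(L/10) = 2.548e+07 → L_total = 10·log₁₀(2.548e+07) = 74.06 dB(A).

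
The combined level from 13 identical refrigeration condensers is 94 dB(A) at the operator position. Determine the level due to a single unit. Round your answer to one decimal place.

82.9 dB(A)

13 equal contributions raise the level by 10·log₁₀ 13 = 11.139 dB, so each unit alone gives 94 − 11.139.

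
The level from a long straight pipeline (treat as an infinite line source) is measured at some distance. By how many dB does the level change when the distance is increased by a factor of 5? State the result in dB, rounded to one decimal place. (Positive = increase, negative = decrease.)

-7.0 dB

With cylindrical spreading the level changes by −10·log₁₀(r₂/r₁).
ΔL = −10·log₁₀(5) = -6.99 dB.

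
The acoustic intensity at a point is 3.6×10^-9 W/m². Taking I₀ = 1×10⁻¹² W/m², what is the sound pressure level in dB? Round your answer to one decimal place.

I/I₀ = 3.6×10^-9/10⁻¹² = 3.6×10^3, and L = 10·log₁₀(I/I₀).
L = 10·(0.5563 + 3) = 35.56 dB.

35.6 dB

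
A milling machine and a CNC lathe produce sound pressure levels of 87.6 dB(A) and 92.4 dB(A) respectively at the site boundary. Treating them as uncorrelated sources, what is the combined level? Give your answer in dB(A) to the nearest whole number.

94 dB(A)

Incoherent sources combine by intensity addition: L_total = 10·log₁₀(Σ 10^(L_i/10)).
Σ 10^(L/10) = 10^(87.6/10) + 10^(92.4/10) = 2.313e+09.
L_total = 10·log₁₀(2.313e+09) = 93.64 dB(A).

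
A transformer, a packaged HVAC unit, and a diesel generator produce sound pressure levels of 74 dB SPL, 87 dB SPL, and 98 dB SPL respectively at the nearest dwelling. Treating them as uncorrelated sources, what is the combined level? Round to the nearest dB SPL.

For uncorrelated sources the intensities add, so convert each level to linear form, sum, and take 10·log₁₀ of the total.
Σ 10^(L/10) = 10^(74/10) + 10^(87/10) + 10^(98/10) = 6.836e+09.
L_total = 10·log₁₀(6.836e+09) = 98.35 dB SPL.

98 dB SPL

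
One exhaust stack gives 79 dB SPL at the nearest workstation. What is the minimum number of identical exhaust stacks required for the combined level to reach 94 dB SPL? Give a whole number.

Need L₁ + 10·log₁₀ N ≥ 94, i.e. log₁₀ N ≥ 1.50.
N ≥ 10^(15.0/10) = 31.623, so N = 32.

32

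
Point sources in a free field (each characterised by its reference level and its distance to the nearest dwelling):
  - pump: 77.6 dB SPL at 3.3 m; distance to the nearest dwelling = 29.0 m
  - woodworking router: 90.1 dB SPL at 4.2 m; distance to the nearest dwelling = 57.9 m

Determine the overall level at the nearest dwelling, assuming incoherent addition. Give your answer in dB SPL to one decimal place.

Propagate each source to the receiver with L = L_ref − 20·log₁₀(r/r_ref), then add intensities.
pump: 77.6 − 20·log₁₀(29.0/3.3) = 77.6 − 18.88 = 58.72 dB SPL.
woodworking router: 90.1 − 20·log₁₀(57.9/4.2) = 90.1 − 22.79 = 67.31 dB SPL.
Σ 10^(L/10) = 6.130e+06 → L_total = 10·log₁₀(6.130e+06) = 67.87 dB SPL.

67.9 dB SPL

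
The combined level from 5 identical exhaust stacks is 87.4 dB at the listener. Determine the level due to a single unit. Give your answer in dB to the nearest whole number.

5 equal contributions raise the level by 10·log₁₀ 5 = 6.990 dB, so each unit alone gives 87.4 − 6.990.

80 dB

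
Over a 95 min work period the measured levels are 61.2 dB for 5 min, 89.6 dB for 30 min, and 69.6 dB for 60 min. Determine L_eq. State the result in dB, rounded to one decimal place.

84.7 dB

The energy average is taken in the linear domain: L_eq = 10·log₁₀[(Σ tᵢ·10^(Lᵢ/10))/T], T = 95 min.
Σ tᵢ·10^(Lᵢ/10) = 5·10^(61.2/10) + 30·10^(89.6/10) + 60·10^(69.6/10) = 2.791e+10.
L_eq = 10·log₁₀(2.791e+10/95) = 84.68 dB.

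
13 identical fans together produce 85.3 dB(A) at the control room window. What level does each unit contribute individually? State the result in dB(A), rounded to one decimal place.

74.2 dB(A)

Dividing the total intensity by 13 lowers the level by 10·log₁₀ 13 = 11.139 dB: L₁ = 85.3 − 11.139.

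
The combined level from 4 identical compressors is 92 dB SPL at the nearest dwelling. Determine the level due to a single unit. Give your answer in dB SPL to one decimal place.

4 equal contributions raise the level by 10·log₁₀ 4 = 6.021 dB, so each unit alone gives 92 − 6.021.

86.0 dB SPL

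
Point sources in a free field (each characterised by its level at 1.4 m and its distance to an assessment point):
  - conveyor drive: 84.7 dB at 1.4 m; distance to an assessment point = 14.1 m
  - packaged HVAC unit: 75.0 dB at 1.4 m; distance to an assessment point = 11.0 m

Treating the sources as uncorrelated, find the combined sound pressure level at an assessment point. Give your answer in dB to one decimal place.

Apply inverse-square spreading to bring every level to the receiver, then sum 10^(L/10).
conveyor drive: 84.7 − 20·log₁₀(14.1/1.4) = 84.7 − 20.06 = 64.64 dB.
packaged HVAC unit: 75.0 − 20·log₁₀(11.0/1.4) = 75.0 − 17.91 = 57.09 dB.
Σ 10^(L/10) = 3.422e+06 → L_total = 10·log₁₀(3.422e+06) = 65.34 dB.

65.3 dB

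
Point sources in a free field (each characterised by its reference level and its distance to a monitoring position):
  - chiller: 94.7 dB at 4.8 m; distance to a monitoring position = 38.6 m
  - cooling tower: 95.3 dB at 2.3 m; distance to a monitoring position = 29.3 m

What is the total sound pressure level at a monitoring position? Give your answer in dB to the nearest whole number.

Apply inverse-square spreading to bring every level to the receiver, then sum 10^(L/10).
chiller: 94.7 − 20·log₁₀(38.6/4.8) = 94.7 − 18.11 = 76.59 dB.
cooling tower: 95.3 − 20·log₁₀(29.3/2.3) = 95.3 − 22.10 = 73.20 dB.
Σ 10^(L/10) = 6.652e+07 → L_total = 10·log₁₀(6.652e+07) = 78.23 dB.

78 dB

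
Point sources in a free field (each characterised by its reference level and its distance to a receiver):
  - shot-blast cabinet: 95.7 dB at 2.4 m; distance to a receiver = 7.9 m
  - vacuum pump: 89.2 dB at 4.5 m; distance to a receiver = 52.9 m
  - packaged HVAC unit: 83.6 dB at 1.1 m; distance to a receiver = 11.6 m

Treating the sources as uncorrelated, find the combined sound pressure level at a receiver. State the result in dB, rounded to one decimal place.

Propagate each source to the receiver with L = L_ref − 20·log₁₀(r/r_ref), then add intensities.
shot-blast cabinet: 95.7 − 20·log₁₀(7.9/2.4) = 95.7 − 10.35 = 85.35 dB.
vacuum pump: 89.2 − 20·log₁₀(52.9/4.5) = 89.2 − 21.40 = 67.80 dB.
packaged HVAC unit: 83.6 − 20·log₁₀(11.6/1.1) = 83.6 − 20.46 = 63.14 dB.
Σ 10^(L/10) = 3.510e+08 → L_total = 10·log₁₀(3.510e+08) = 85.45 dB.

85.5 dB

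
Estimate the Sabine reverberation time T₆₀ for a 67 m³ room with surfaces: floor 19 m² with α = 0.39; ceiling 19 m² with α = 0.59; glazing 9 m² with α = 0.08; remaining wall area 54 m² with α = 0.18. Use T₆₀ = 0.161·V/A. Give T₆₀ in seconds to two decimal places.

0.37 s

Total absorption A = 19·0.39 + 19·0.59 + 9·0.08 + 54·0.18 = 29.06 m² sabins.
T₆₀ = 0.161·V/A = 0.161·67/29.06 = 0.371 s.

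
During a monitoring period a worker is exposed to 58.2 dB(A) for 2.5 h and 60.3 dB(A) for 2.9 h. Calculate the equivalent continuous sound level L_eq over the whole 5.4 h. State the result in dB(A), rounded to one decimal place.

Weight each interval's intensity by its duration and average over T = 5.4 h:
Σ tᵢ·10^(Lᵢ/10) = 2.5·10^(58.2/10) + 2.9·10^(60.3/10) = 4.759e+06.
L_eq = 10·log₁₀(4.759e+06/5.4) = 59.45 dB(A).

59.5 dB(A)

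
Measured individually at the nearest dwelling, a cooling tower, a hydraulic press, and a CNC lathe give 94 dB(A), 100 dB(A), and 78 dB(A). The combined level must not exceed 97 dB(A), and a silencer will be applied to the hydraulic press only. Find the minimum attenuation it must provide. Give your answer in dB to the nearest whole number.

Everything except the hydraulic press sums to 10^(94/10) + 10^(78/10) = 2.575e+09 in linear terms, 94.11 dB(A).
To meet 97 dB(A) overall, the treated hydraulic press may contribute at most 10^(97/10) − 2.575e+09 = 2.437e+09, i.e. 93.87 dB(A).
So the hydraulic press must be reduced from 100 to 93.87 dB(A): IL = 6.13 dB.

6 dB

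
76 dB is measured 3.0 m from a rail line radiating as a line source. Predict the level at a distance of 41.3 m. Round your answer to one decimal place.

64.6 dB

For a line source, L₂ = L₁ − 10·log₁₀(r₂/r₁).
L₂ = 76 − 10·log₁₀(41.3/3.0) = 76 − 11.388 = 64.61 dB.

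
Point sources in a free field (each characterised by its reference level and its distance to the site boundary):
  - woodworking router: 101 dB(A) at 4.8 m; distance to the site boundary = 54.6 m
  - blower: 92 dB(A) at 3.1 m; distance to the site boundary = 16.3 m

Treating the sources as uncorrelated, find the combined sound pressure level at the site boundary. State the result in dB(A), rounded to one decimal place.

Apply inverse-square spreading to bring every level to the receiver, then sum 10^(L/10).
woodworking router: 101 − 20·log₁₀(54.6/4.8) = 101 − 21.12 = 79.88 dB(A).
blower: 92 − 20·log₁₀(16.3/3.1) = 92 − 14.42 = 77.58 dB(A).
Σ 10^(L/10) = 1.546e+08 → L_total = 10·log₁₀(1.546e+08) = 81.89 dB(A).

81.9 dB(A)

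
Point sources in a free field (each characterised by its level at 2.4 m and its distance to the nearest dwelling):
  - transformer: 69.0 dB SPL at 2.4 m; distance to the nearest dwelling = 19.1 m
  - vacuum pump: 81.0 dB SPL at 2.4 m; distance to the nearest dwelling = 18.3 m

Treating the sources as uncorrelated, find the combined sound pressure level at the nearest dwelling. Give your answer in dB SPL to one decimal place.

63.6 dB SPL

Propagate each source to the receiver with L = L_ref − 20·log₁₀(r/r_ref), then add intensities.
transformer: 69.0 − 20·log₁₀(19.1/2.4) = 69.0 − 18.02 = 50.98 dB SPL.
vacuum pump: 81.0 − 20·log₁₀(18.3/2.4) = 81.0 − 17.64 = 63.36 dB SPL.
Σ 10^(L/10) = 2.291e+06 → L_total = 10·log₁₀(2.291e+06) = 63.60 dB SPL.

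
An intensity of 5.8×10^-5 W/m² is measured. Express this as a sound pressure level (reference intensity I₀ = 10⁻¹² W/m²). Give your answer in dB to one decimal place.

77.6 dB

Dividing by I₀ shifts the exponent by 12: I/I₀ = 5.8×10^7.
L = 10·(0.7634 + 7) = 77.63 dB.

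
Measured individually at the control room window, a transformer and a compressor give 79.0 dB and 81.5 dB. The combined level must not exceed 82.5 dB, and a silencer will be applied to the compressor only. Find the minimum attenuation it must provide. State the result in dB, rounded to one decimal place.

The untreated sources together contribute 10^(79.0/10) = 7.943e+07, i.e. 79.00 dB.
The limit corresponds to 10^(82.5/10) = 1.778e+08; subtracting the fixed part leaves 9.840e+07 for the compressor, i.e. 79.93 dB.
Required insertion loss = 81.5 − 79.93 = 1.57 dB.

1.6 dB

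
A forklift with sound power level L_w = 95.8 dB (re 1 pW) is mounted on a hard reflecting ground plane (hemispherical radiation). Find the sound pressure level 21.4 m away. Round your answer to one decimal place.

61.2 dB

Free-field hemispherical radiation: L_p = L_w − 10·log₁₀(2π·r²), r = 21.4 m.
2π·r² = 2877 m², 10·log₁₀ of that is 34.590 dB.
L_p = 95.8 − 34.590 = 61.21 dB.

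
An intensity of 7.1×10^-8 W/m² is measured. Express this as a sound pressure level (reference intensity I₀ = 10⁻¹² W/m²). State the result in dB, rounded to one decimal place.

Dividing by I₀ shifts the exponent by 12: I/I₀ = 7.1×10^4.
L = 10·(0.8513 + 4) = 48.51 dB.

48.5 dB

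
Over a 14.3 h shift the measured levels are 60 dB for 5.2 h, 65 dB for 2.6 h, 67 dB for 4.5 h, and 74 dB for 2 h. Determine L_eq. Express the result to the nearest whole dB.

68 dB

The energy average is taken in the linear domain: L_eq = 10·log₁₀[(Σ tᵢ·10^(Lᵢ/10))/T], T = 14.3 h.
Σ tᵢ·10^(Lᵢ/10) = 5.2·10^(60/10) + 2.6·10^(65/10) + 4.5·10^(67/10) + 2·10^(74/10) = 8.621e+07.
L_eq = 10·log₁₀(8.621e+07/14.3) = 67.80 dB.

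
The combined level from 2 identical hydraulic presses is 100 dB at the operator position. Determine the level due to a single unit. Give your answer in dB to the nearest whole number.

97 dB

2 equal contributions raise the level by 10·log₁₀ 2 = 3.010 dB, so each unit alone gives 100 − 3.010.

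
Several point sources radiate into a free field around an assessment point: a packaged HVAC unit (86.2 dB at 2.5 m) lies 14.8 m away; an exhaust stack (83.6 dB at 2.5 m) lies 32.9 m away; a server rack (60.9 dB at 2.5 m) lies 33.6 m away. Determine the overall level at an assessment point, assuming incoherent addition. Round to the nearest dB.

71 dB

Apply inverse-square spreading to bring every level to the receiver, then sum 10^(L/10).
packaged HVAC unit: 86.2 − 20·log₁₀(14.8/2.5) = 86.2 − 15.45 = 70.75 dB.
exhaust stack: 83.6 − 20·log₁₀(32.9/2.5) = 83.6 − 22.39 = 61.21 dB.
server rack: 60.9 − 20·log₁₀(33.6/2.5) = 60.9 − 22.57 = 38.33 dB.
Σ 10^(L/10) = 1.322e+07 → L_total = 10·log₁₀(1.322e+07) = 71.21 dB.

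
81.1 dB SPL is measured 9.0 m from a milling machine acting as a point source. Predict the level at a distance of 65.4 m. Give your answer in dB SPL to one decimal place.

63.9 dB SPL

Spherical spreading from a point source gives a 20·log₁₀(r₂/r₁) drop.
L₂ = 81.1 − 20·log₁₀(65.4/9.0) = 81.1 − 17.227 = 63.87 dB SPL.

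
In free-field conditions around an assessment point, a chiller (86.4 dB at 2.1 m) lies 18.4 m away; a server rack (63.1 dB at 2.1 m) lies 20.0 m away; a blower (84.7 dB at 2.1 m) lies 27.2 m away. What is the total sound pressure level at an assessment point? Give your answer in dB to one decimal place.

Propagate each source to the receiver with L = L_ref − 20·log₁₀(r/r_ref), then add intensities.
chiller: 86.4 − 20·log₁₀(18.4/2.1) = 86.4 − 18.85 = 67.55 dB.
server rack: 63.1 − 20·log₁₀(20.0/2.1) = 63.1 − 19.58 = 43.52 dB.
blower: 84.7 − 20·log₁₀(27.2/2.1) = 84.7 − 22.25 = 62.45 dB.
Σ 10^(L/10) = 7.468e+06 → L_total = 10·log₁₀(7.468e+06) = 68.73 dB.

68.7 dB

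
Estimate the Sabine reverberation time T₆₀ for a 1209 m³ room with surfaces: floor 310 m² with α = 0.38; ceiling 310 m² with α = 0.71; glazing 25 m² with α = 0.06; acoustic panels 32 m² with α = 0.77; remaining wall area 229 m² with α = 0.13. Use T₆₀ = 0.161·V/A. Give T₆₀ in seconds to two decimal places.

0.49 s

Summing Sᵢαᵢ: 310·0.38 + 310·0.71 + 25·0.06 + 32·0.77 + 229·0.13 = 393.81 m².
T₆₀ = 0.161·V/A = 0.161·1209/393.81 = 0.494 s.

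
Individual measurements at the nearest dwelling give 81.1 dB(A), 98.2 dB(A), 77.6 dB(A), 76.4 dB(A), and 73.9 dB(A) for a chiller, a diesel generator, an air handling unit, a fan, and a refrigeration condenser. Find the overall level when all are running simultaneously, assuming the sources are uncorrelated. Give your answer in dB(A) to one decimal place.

98.4 dB(A)

Incoherent sources combine by intensity addition: L_total = 10·log₁₀(Σ 10^(L_i/10)).
Σ 10^(L/10) = 10^(81.1/10) + 10^(98.2/10) + 10^(77.6/10) + 10^(76.4/10) + 10^(73.9/10) = 6.862e+09.
L_total = 10·log₁₀(6.862e+09) = 98.36 dB(A).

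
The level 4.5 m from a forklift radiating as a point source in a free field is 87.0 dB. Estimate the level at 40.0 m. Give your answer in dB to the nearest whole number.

68 dB

Point-source attenuation: ΔL = 20·log₁₀(r₂/r₁) = 20·log₁₀(40.0/4.5) = 18.977 dB.
L₂ = 87.0 − 20·log₁₀(40.0/4.5) = 87.0 − 18.977 = 68.02 dB.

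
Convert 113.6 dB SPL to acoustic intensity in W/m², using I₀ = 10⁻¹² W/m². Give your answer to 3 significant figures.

0.229 W/m²

I/I₀ = 10^(113.6/10) = 2.291e+11, so I = 2.291e+11 × 10⁻¹² W/m².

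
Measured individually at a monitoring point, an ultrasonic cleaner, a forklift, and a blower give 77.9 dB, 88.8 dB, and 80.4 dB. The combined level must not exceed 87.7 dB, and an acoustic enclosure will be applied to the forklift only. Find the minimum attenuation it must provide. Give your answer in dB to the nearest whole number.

3 dB

Fixed contribution from the other sources: Σ 10^(L/10) = 10^(77.9/10) + 10^(80.4/10) = 1.713e+08 (82.34 dB).
To meet 87.7 dB overall, the treated forklift may contribute at most 10^(87.7/10) − 1.713e+08 = 4.175e+08, i.e. 86.21 dB.
So the forklift must be reduced from 88.8 to 86.21 dB: IL = 2.59 dB.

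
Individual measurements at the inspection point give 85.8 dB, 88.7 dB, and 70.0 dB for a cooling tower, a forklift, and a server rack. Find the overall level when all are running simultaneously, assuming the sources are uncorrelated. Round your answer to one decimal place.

90.5 dB

For uncorrelated sources the intensities add, so convert each level to linear form, sum, and take 10·log₁₀ of the total.
Σ 10^(L/10) = 10^(85.8/10) + 10^(88.7/10) + 10^(70.0/10) = 1.131e+09.
L_total = 10·log₁₀(1.131e+09) = 90.54 dB.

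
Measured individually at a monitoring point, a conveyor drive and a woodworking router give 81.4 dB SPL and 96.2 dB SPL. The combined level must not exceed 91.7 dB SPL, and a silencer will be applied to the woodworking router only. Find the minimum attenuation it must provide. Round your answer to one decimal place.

4.9 dB

Fixed contribution from the other source: Σ 10^(L/10) = 10^(81.4/10) = 1.380e+08 (81.40 dB SPL).
The limit corresponds to 10^(91.7/10) = 1.479e+09; subtracting the fixed part leaves 1.341e+09 for the woodworking router, i.e. 91.27 dB SPL.
So the woodworking router must be reduced from 96.2 to 91.27 dB SPL: IL = 4.93 dB.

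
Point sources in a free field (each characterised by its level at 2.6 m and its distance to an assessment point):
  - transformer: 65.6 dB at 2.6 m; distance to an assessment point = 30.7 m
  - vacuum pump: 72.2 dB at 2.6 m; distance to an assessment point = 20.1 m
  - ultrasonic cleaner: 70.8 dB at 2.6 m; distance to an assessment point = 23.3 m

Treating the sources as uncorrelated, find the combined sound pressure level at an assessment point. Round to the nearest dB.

57 dB

Propagate each source to the receiver with L = L_ref − 20·log₁₀(r/r_ref), then add intensities.
transformer: 65.6 − 20·log₁₀(30.7/2.6) = 65.6 − 21.44 = 44.16 dB.
vacuum pump: 72.2 − 20·log₁₀(20.1/2.6) = 72.2 − 17.76 = 54.44 dB.
ultrasonic cleaner: 70.8 − 20·log₁₀(23.3/2.6) = 70.8 − 19.05 = 51.75 dB.
Σ 10^(L/10) = 4.534e+05 → L_total = 10·log₁₀(4.534e+05) = 56.57 dB.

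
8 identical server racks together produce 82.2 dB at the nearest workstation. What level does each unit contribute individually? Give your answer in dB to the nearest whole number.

73 dB

8 equal contributions raise the level by 10·log₁₀ 8 = 9.031 dB, so each unit alone gives 82.2 − 9.031.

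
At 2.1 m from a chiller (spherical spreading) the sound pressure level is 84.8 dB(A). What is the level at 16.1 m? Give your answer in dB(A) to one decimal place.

For a point source, L₂ = L₁ − 20·log₁₀(r₂/r₁).
L₂ = 84.8 − 20·log₁₀(16.1/2.1) = 84.8 − 17.692 = 67.11 dB(A).

67.1 dB(A)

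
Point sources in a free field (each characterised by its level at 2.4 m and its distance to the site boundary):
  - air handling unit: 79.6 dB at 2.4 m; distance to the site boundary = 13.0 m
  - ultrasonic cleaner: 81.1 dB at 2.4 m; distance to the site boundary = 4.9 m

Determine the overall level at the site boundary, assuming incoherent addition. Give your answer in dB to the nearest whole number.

75 dB

Apply inverse-square spreading to bring every level to the receiver, then sum 10^(L/10).
air handling unit: 79.6 − 20·log₁₀(13.0/2.4) = 79.6 − 14.67 = 64.93 dB.
ultrasonic cleaner: 81.1 − 20·log₁₀(4.9/2.4) = 81.1 − 6.20 = 74.90 dB.
Σ 10^(L/10) = 3.401e+07 → L_total = 10·log₁₀(3.401e+07) = 75.32 dB.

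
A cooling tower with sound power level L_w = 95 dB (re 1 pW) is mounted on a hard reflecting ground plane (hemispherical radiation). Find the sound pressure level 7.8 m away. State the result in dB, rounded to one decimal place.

69.2 dB

The power spreads over a hemisphere of area 2π·r², so L_p = L_w − 10·log₁₀(2π·r²).
2π·r² = 382.3 m², 10·log₁₀ of that is 25.824 dB.
L_p = 95 − 25.824 = 69.18 dB.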